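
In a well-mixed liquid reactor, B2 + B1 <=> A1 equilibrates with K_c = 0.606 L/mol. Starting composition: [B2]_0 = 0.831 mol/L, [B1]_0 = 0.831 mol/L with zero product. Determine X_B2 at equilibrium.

Let X = conversion of B2; extent ξ = 0.831·X mol/L.
Concentrations: [B2] = 0.831 − 0.831X; [B1] = 0.831 − 0.831X; [A1] = 0.831X.
K_c = [A1] / ([B2] [B1]).
This equals 0.606 at X = 0.269 (the root in 0 < X < 1).

X = 0.269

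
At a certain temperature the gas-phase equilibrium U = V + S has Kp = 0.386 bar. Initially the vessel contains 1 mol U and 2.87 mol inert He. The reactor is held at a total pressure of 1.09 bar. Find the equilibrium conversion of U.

Basis: 1 mol U initially; let X = conversion of U. Extent ξ = X.
At extent ξ: n_U = 1 − X; n_V = X; n_S = X; n_I = 2.87 (inert).
n_T = Σnᵢ = 3.87 + X.
y_i = n_i/n_T, p_i = y_i·P. Kp = p_V p_S / (p_U).
Substituting and setting equal to 0.386 bar gives a polynomial in X; the root in (0,1) is X = 0.698.

X = 0.698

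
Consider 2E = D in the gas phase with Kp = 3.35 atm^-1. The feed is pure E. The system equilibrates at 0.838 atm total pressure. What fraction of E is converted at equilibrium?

X = 0.714

Basis: 1 mol E initially; let X = conversion of E. Extent ξ = 0.5X.
At extent ξ: n_E = 1 − X; n_D = 0.5X.
Summing: n_T = 1 − 0.5X.
Mole fractions y_i = n_i/n_T; Kp = p_D / (p_E^2) with p_i = y_i·P.
Setting this equal to 3.35 atm^-1 and taking the physical root (0 < X < 1) gives X = 0.714.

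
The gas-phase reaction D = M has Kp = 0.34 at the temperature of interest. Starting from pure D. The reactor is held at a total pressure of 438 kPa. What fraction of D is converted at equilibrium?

X = 0.254

Take 1 mol D as basis and let X be its fractional conversion, so ξ = X.
Mole table: n_D = 1 − X; n_M = X.
n_T stays at 1 (no change in mole number).
With p_i = (n_i/n_T)P, Kp = p_M / (p_D).
Setting this equal to 0.34 and taking the physical root (0 < X < 1) gives X = 0.254.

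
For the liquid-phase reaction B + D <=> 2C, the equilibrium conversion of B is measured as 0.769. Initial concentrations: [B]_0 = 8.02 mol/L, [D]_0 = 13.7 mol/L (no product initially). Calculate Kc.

Kc = 10.9

Let X = conversion of B.
Concentrations: [B] = 8.02 − 8.02X; [D] = 13.7 − 8.02X; [C] = 16X.
At X = 0.769: [B] = 1.85, [D] = 7.53, [C] = 12.3.
Kc = [C]^2 / ([B] [D]) = 10.9.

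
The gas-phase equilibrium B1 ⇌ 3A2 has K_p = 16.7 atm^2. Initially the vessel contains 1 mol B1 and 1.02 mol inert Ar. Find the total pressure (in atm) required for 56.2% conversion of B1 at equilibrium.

Let X = conversion of B1 (basis 1 mol B1); extent of reaction ξ = X.
Moles: n_B1 = 1 − X; n_A2 = 3X; n_I = 1.02 (inert).
Summing: n_T = 2.02 + 2X.
K_p = p_A2^3 / (p_B1) with p_i = (n_i/n_T)·P.
At X = 0.562: the mole-fraction product g(X) = Π y_i^ν_i = 1.107. Since K_p = g(X)·P^{2}, P = (K_p/g)^(1/2) = (16.7/1.107)^(1/2) = 3.88 atm.

P = 3.88 atm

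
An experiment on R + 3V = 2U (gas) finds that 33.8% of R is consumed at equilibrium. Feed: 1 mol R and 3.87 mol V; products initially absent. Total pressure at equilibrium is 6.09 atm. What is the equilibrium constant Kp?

Take 1 mol R as basis and let X be its fractional conversion, so ξ = X.
At extent ξ: n_R = 1 − X; n_V = 3.87 − 3X; n_U = 2X.
Summing: n_T = 4.87 − 2X.
At X = 0.338: n_R = 0.662, n_V = 2.86, n_U = 0.676, n_T = 4.19.
p_i = (n_i/n_T)·P. Kp = p_U^2 / (p_R p_V^3) = 0.0141 atm^-2.

Kp = 0.0141 atm^-2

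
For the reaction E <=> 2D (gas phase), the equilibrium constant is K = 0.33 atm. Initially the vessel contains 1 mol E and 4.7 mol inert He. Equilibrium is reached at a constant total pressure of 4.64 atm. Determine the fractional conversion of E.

Take 1 mol E as basis and let X be its fractional conversion, so ξ = X.
Species balance: n_E = 1 − X; n_D = 2X; n_I = 4.7 (inert).
Total moles n_T = 5.7 + X.
y_i = n_i/n_T, p_i = y_i·P. K = p_D^2 / (p_E).
Setting this equal to 0.33 atm and taking the physical root (0 < X < 1) gives X = 0.277.

X = 0.277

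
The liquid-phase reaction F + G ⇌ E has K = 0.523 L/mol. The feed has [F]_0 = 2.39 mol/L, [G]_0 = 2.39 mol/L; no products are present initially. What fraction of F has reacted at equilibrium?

X = 0.420

Let X = conversion of F; extent ξ = 2.39·X mol/L.
Concentrations: [F] = 2.39 − 2.39X; [G] = 2.39 − 2.39X; [E] = 2.39X.
K = [E] / ([F] [G]).
Setting equal to 0.523 and solving for X on (0,1) gives X = 0.420.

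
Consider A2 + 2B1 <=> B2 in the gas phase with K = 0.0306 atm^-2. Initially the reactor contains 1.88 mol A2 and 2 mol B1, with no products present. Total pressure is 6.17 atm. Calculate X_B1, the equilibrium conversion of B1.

X = 0.320

Basis: 2 mol B1 initially; let X = conversion of B1. Extent ξ = X.
Moles: n_A2 = 1.88 − X; n_B1 = 2 − 2X; n_B2 = X.
Summing: n_T = 3.88 − 2X.
With p_i = (n_i/n_T)P, K = p_B2 / (p_A2 p_B1^2).
Setting this equal to 0.0306 atm^-2 and taking the physical root (0 < X < 1) gives X = 0.320.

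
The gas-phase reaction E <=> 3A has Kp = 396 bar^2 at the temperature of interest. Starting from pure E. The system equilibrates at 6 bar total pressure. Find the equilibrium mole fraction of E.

Basis: 1 mol E initially; let X = conversion of E. Extent ξ = X.
Moles: n_E = 1 − X; n_A = 3X.
Total moles n_T = 1 + 2X.
With p_i = (n_i/n_T)P, Kp = p_A^3 / (p_E).
Setting this equal to 396 bar^2 and taking the physical root (0 < X < 1) gives X = 0.810.
Then n_E = 0.19, n_T = 2.62, so y_E = 0.073.

y_E = 0.073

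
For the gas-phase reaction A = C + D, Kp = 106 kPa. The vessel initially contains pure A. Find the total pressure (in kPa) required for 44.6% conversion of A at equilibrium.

Take 1 mol A as basis and let X be its fractional conversion, so ξ = X.
Species balance: n_A = 1 − X; n_C = X; n_D = X.
Total moles n_T = 1 + X.
Kp = p_C p_D / (p_A) with p_i = (n_i/n_T)·P.
At X = 0.446: the mole-fraction product g(X) = Π y_i^ν_i = 0.2483. Since Kp = g(X)·P^{1}, P = (Kp/g)^(1/1) = (106/0.2483)^(1/1) = 427 kPa.

P = 427 kPa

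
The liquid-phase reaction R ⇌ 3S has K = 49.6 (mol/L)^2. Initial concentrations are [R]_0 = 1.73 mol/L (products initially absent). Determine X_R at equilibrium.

X = 0.617

Let X = conversion of R; extent ξ = 1.73·X mol/L.
Concentrations: [R] = 1.73 − 1.73X; [S] = 5.19X.
K = [S]^3 / ([R]).
Equating to 49.6 (mol/L)^2: the physical root is X = 0.617.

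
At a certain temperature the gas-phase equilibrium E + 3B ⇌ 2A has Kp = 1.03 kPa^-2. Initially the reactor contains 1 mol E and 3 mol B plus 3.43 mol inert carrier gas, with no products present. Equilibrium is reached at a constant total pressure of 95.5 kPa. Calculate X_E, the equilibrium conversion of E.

Let X = conversion of E (basis 1 mol E); extent of reaction ξ = X.
Species balance: n_E = 1 − X; n_B = 3 − 3X; n_A = 2X; n_I = 3.43 (inert).
n_T = Σnᵢ = 7.43 − 2X.
y_i = n_i/n_T, p_i = y_i·P. Kp = p_A^2 / (p_E p_B^3).
This yields a degree-4 equation in X; solving on (0,1), X = 0.860.

X = 0.860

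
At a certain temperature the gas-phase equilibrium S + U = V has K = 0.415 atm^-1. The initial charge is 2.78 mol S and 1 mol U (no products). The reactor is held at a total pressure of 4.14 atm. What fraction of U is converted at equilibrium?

Let X = conversion of U (basis 1 mol U); extent of reaction ξ = X.
At extent ξ: n_S = 2.78 − X; n_U = 1 − X; n_V = X.
Total moles n_T = 3.78 − X.
Mole fractions y_i = n_i/n_T; K = p_V / (p_S p_U) with p_i = y_i·P.
This yields a degree-2 equation in X; solving on (0,1), X = 0.543.

X = 0.543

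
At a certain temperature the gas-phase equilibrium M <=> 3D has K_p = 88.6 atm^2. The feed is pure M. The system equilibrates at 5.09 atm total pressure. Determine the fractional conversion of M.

Take 1 mol M as basis and let X be its fractional conversion, so ξ = X.
Species balance: n_M = 1 − X; n_D = 3X.
Summing: n_T = 1 + 2X.
y_i = n_i/n_T, p_i = y_i·P. K_p = p_D^3 / (p_M).
This yields a degree-3 equation in X; solving on (0,1), X = 0.622.

X = 0.622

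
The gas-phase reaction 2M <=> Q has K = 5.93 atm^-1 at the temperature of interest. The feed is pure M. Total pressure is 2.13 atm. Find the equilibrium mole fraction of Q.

y_Q = 0.755

Basis: 1 mol M initially; let X = conversion of M. Extent ξ = 0.5X.
Moles: n_M = 1 − X; n_Q = 0.5X.
Summing: n_T = 1 − 0.5X.
Mole fractions y_i = n_i/n_T; K = p_Q / (p_M^2) with p_i = y_i·P.
Equating to 5.93 atm^-1 and solving on 0 < X < 1: X = 0.861.
Then n_Q = 0.43, n_T = 0.57, so y_Q = 0.755.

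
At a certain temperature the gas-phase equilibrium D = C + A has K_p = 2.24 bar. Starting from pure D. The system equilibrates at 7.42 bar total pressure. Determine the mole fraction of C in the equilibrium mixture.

Take 1 mol D as basis and let X be its fractional conversion, so ξ = X.
Species balance: n_D = 1 − X; n_C = X; n_A = X.
Total moles n_T = 1 + X.
Mole fractions y_i = n_i/n_T; K_p = p_C p_A / (p_D) with p_i = y_i·P.
Setting this equal to 2.24 bar and taking the physical root (0 < X < 1) gives X = 0.482.
Then n_C = 0.482, n_T = 1.48, so y_C = 0.325.

y_C = 0.325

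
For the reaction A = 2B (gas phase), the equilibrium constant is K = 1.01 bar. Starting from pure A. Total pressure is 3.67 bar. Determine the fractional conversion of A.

X = 0.254

Take 1 mol A as basis and let X be its fractional conversion, so ξ = X.
At extent ξ: n_A = 1 − X; n_B = 2X.
Summing: n_T = 1 + X.
With p_i = (n_i/n_T)P, K = p_B^2 / (p_A).
Substituting and setting equal to 1.01 bar gives a polynomial in X; the root in (0,1) is X = 0.254.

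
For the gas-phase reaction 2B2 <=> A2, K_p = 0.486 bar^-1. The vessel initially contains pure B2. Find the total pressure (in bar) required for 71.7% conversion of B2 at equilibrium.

P = 5.91 bar

Basis: 1 mol B2 initially; let X = conversion of B2. Extent ξ = 0.5X.
Moles: n_B2 = 1 − X; n_A2 = 0.5X.
n_T = Σnᵢ = 1 − 0.5X.
K_p = p_A2 / (p_B2^2) with p_i = (n_i/n_T)·P.
At X = 0.717: the mole-fraction product g(X) = Π y_i^ν_i = 2.872. Since K_p = g(X)·P^{-1}, P = (g/K_p)^(1/1) = (2.872/0.486)^(1/1) = 5.91 bar.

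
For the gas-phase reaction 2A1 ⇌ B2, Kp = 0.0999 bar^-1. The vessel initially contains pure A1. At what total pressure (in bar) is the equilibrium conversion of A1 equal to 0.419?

Take 1 mol A1 as basis and let X be its fractional conversion, so ξ = 0.5X.
Mole table: n_A1 = 1 − X; n_B2 = 0.5X.
Total moles n_T = 1 − 0.5X.
Kp = p_B2 / (p_A1^2) with p_i = (n_i/n_T)·P.
At X = 0.419: the mole-fraction product g(X) = Π y_i^ν_i = 0.4906. Since Kp = g(X)·P^{-1}, P = (g/Kp)^(1/1) = (0.4906/0.0999)^(1/1) = 4.91 bar.

P = 4.91 bar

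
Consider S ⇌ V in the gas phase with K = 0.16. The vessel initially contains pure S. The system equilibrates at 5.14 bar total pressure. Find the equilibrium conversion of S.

X = 0.138

Take 1 mol S as basis and let X be its fractional conversion, so ξ = X.
At extent ξ: n_S = 1 − X; n_V = X.
n_T stays at 1 (no change in mole number).
With p_i = (n_i/n_T)P, K = p_V / (p_S).
Substituting and setting equal to 0.16 gives a polynomial in X; the root in (0,1) is X = 0.138.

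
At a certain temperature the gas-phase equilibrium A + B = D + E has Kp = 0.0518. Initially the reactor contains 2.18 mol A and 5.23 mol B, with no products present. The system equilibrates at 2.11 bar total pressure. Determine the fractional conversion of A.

X = 0.281

Basis: 2.18 mol A initially; let X = conversion of A. Extent ξ = 2.18X.
Moles: n_A = 2.18 − 2.18X; n_B = 5.23 − 2.18X; n_D = 2.18X; n_E = 2.18X.
Total moles n_T = 7.41 (Δν = 0, constant).
Mole fractions y_i = n_i/n_T; Kp = p_D p_E / (p_A p_B) with p_i = y_i·P.
Substituting and setting equal to 0.0518 gives a polynomial in X; the root in (0,1) is X = 0.281.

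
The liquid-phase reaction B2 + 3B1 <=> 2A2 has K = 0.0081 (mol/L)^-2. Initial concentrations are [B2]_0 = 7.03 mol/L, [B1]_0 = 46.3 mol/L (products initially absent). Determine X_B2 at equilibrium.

X = 0.876

Let X = conversion of B2; extent ξ = 7.03·X mol/L.
Concentrations: [B2] = 7.03 − 7.03X; [B1] = 46.3 − 21.1X; [A2] = 14.1X.
K = [A2]^2 / ([B2] [B1]^3).
Solving K = 0.0081 for X ∈ (0,1): X = 0.876.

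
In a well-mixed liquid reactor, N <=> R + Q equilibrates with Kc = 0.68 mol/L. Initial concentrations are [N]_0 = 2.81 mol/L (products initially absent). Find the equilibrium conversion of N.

X = 0.386

Let X = conversion of N; extent ξ = 2.81·X mol/L.
Concentrations: [N] = 2.81 − 2.81X; [R] = 2.81X; [Q] = 2.81X.
Kc = [R] [Q] / ([N]).
Equating to 0.68 mol/L: the physical root is X = 0.386.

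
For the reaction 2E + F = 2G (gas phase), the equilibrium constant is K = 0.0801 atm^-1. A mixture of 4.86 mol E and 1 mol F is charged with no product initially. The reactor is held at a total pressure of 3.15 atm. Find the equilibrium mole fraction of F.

Basis: 1 mol F initially; let X = conversion of F. Extent ξ = X.
Species balance: n_E = 4.86 − 2X; n_F = 1 − X; n_G = 2X.
n_T = Σnᵢ = 5.86 − X.
With p_i = (n_i/n_T)P, K = p_G^2 / (p_E^2 p_F).
Setting this equal to 0.0801 atm^-1 and taking the physical root (0 < X < 1) gives X = 0.356.
Then n_F = 0.644, n_T = 5.5, so y_F = 0.117.

y_F = 0.117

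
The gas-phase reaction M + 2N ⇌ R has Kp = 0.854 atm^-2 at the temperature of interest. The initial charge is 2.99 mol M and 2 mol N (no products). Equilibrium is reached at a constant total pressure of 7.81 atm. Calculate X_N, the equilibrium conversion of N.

X = 0.856

Basis: 2 mol N initially; let X = conversion of N. Extent ξ = X.
Mole table: n_M = 2.99 − X; n_N = 2 − 2X; n_R = X.
Summing: n_T = 4.99 − 2X.
Mole fractions y_i = n_i/n_T; Kp = p_R / (p_M p_N^2) with p_i = y_i·P.
Setting this equal to 0.854 atm^-2 and taking the physical root (0 < X < 1) gives X = 0.856.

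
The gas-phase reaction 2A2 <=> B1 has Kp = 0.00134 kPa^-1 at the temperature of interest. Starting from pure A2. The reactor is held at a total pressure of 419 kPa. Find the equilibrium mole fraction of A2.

Let X = conversion of A2 (basis 1 mol A2); extent of reaction ξ = 0.5X.
Mole table: n_A2 = 1 − X; n_B1 = 0.5X.
Summing: n_T = 1 − 0.5X.
With p_i = (n_i/n_T)P, Kp = p_B1 / (p_A2^2).
Substituting and setting equal to 0.00134 kPa^-1 gives a polynomial in X; the root in (0,1) is X = 0.445.
Then n_A2 = 0.555, n_T = 0.778, so y_A2 = 0.714.

y_A2 = 0.714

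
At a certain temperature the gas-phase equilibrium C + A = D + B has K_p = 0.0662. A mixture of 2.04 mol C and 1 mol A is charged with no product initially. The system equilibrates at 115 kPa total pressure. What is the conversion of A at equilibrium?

Let X = conversion of A (basis 1 mol A); extent of reaction ξ = X.
Moles: n_C = 2.04 − X; n_A = 1 − X; n_D = X; n_B = X.
Since Δν = 0, n_T = 3.04 throughout.
Mole fractions y_i = n_i/n_T; K_p = p_D p_B / (p_C p_A) with p_i = y_i·P.
Setting this equal to 0.0662 and taking the physical root (0 < X < 1) gives X = 0.288.

X = 0.288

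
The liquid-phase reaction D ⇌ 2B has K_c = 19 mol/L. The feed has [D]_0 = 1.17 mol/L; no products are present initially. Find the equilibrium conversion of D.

Let X = conversion of D; extent ξ = 1.17·X mol/L.
Concentrations: [D] = 1.17 − 1.17X; [B] = 2.34X.
K_c = [B]^2 / ([D]).
This equals 19 at X = 0.830 (the root in 0 < X < 1).

X = 0.830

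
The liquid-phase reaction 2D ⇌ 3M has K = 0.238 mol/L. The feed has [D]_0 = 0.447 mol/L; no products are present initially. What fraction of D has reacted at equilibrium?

X = 0.389

Let X = conversion of D; extent ξ = 0.447X/2 mol/L.
Concentrations: [D] = 0.447 − 0.447X; [M] = 0.67X.
K = [M]^3 / ([D]^2).
Solving K = 0.238 for X ∈ (0,1): X = 0.389.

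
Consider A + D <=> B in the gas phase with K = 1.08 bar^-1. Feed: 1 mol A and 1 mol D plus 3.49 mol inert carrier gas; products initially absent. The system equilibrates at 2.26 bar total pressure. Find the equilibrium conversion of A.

X = 0.257

Let X = conversion of A (basis 1 mol A); extent of reaction ξ = X.
Moles: n_A = 1 − X; n_D = 1 − X; n_B = X; n_I = 3.49 (inert).
n_T = Σnᵢ = 5.49 − X.
With p_i = (n_i/n_T)P, K = p_B / (p_A p_D).
This yields a degree-2 equation in X; solving on (0,1), X = 0.257.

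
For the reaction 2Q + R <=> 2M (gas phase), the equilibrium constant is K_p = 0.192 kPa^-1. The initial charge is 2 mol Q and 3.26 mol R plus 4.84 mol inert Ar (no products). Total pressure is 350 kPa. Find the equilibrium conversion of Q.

Basis: 2 mol Q initially; let X = conversion of Q. Extent ξ = X.
Mole table: n_Q = 2 − 2X; n_R = 3.26 − X; n_M = 2X; n_I = 4.84 (inert).
Summing: n_T = 10.1 − X.
y_i = n_i/n_T, p_i = y_i·P. K_p = p_M^2 / (p_Q^2 p_R).
Equating to 0.192 kPa^-1 and solving on 0 < X < 1: X = 0.808.

X = 0.808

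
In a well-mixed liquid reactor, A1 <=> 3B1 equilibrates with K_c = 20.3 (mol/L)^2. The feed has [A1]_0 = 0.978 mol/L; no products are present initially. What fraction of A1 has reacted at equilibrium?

Let X = conversion of A1; extent ξ = 0.978·X mol/L.
Concentrations: [A1] = 0.978 − 0.978X; [B1] = 2.93X.
K_c = [B1]^3 / ([A1]).
Equating to 20.3 (mol/L)^2: the physical root is X = 0.650.

X = 0.650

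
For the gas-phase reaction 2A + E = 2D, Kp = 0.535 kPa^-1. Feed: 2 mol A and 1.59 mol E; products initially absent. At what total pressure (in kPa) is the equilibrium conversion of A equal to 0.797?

Basis: 2 mol A initially; let X = conversion of A. Extent ξ = X.
At extent ξ: n_A = 2 − 2X; n_E = 1.59 − X; n_D = 2X.
Summing: n_T = 3.59 − X.
Kp = p_D^2 / (p_A^2 p_E) with p_i = (n_i/n_T)·P.
At X = 0.797: the mole-fraction product g(X) = Π y_i^ν_i = 54.29. Since Kp = g(X)·P^{-1}, P = (g/Kp)^(1/1) = (54.29/0.535)^(1/1) = 101 kPa.

P = 101 kPa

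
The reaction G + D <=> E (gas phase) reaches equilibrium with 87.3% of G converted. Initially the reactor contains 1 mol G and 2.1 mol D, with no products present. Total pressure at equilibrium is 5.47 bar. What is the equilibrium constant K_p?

Take 1 mol G as basis and let X be its fractional conversion, so ξ = X.
At extent ξ: n_G = 1 − X; n_D = 2.1 − X; n_E = X.
Total moles n_T = 3.1 − X.
At X = 0.873: n_G = 0.127, n_D = 1.23, n_E = 0.873, n_T = 2.23.
p_i = (n_i/n_T)·P. K_p = p_E / (p_G p_D) = 2.28 bar^-1.

K_p = 2.28 bar^-1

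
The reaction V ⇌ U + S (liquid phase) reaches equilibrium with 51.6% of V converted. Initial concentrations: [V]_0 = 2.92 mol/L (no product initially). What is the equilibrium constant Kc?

Let X = conversion of V.
Concentrations: [V] = 2.92 − 2.92X; [U] = 2.92X; [S] = 2.92X.
At X = 0.516: [V] = 1.41, [U] = 1.51, [S] = 1.51.
Kc = [U] [S] / ([V]) = 1.61 mol/L.

Kc = 1.61 mol/L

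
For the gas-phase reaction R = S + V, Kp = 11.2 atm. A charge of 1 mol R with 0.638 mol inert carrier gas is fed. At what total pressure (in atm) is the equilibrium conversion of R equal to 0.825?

P = 7.09 atm

Basis: 1 mol R initially; let X = conversion of R. Extent ξ = X.
Moles: n_R = 1 − X; n_S = X; n_V = X; n_I = 0.638 (inert).
Summing: n_T = 1.64 + X.
Kp = p_S p_V / (p_R) with p_i = (n_i/n_T)·P.
At X = 0.825: the mole-fraction product g(X) = Π y_i^ν_i = 1.579. Since Kp = g(X)·P^{1}, P = (Kp/g)^(1/1) = (11.2/1.579)^(1/1) = 7.09 atm.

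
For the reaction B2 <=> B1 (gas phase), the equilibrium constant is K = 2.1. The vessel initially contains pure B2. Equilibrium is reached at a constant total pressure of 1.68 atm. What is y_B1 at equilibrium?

Take 1 mol B2 as basis and let X be its fractional conversion, so ξ = X.
Moles: n_B2 = 1 − X; n_B1 = X.
n_T stays at 1 (no change in mole number).
y_i = n_i/n_T, p_i = y_i·P. K = p_B1 / (p_B2).
This yields a degree-1 equation in X; solving on (0,1), X = 0.677.
Then n_B1 = 0.677, n_T = 1, so y_B1 = 0.677.

y_B1 = 0.677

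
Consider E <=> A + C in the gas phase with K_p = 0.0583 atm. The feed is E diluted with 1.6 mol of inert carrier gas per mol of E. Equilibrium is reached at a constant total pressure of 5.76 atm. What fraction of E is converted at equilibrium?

X = 0.154

Basis: 1 mol E initially; let X = conversion of E. Extent ξ = X.
Mole table: n_E = 1 − X; n_A = X; n_C = X; n_I = 1.6 (inert).
Summing: n_T = 2.6 + X.
Mole fractions y_i = n_i/n_T; K_p = p_A p_C / (p_E) with p_i = y_i·P.
Substituting and setting equal to 0.0583 atm gives a polynomial in X; the root in (0,1) is X = 0.154.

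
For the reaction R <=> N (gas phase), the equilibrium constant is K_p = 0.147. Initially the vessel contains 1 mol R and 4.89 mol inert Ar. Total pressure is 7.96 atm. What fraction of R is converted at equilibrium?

X = 0.128

Basis: 1 mol R initially; let X = conversion of R. Extent ξ = X.
Species balance: n_R = 1 − X; n_N = X; n_I = 4.89 (inert).
Since Δν = 0, n_T = 5.89 throughout.
y_i = n_i/n_T, p_i = y_i·P. K_p = p_N / (p_R).
Equating to 0.147 and solving on 0 < X < 1: X = 0.128.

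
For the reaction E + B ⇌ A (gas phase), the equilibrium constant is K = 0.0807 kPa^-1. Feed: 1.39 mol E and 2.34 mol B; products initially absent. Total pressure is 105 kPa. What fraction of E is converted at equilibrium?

X = 0.799

Take 1.39 mol E as basis and let X be its fractional conversion, so ξ = 1.39X.
At extent ξ: n_E = 1.39 − 1.39X; n_B = 2.34 − 1.39X; n_A = 1.39X.
n_T = Σnᵢ = 3.73 − 1.39X.
With p_i = (n_i/n_T)P, K = p_A / (p_E p_B).
Setting this equal to 0.0807 kPa^-1 and taking the physical root (0 < X < 1) gives X = 0.799.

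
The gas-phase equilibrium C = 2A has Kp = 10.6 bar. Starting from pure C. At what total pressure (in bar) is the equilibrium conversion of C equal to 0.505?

P = 7.74 bar

Let X = conversion of C (basis 1 mol C); extent of reaction ξ = X.
Mole table: n_C = 1 − X; n_A = 2X.
Summing: n_T = 1 + X.
Kp = p_A^2 / (p_C) with p_i = (n_i/n_T)·P.
At X = 0.505: the mole-fraction product g(X) = Π y_i^ν_i = 1.369. Since Kp = g(X)·P^{1}, P = (Kp/g)^(1/1) = (10.6/1.369)^(1/1) = 7.74 bar.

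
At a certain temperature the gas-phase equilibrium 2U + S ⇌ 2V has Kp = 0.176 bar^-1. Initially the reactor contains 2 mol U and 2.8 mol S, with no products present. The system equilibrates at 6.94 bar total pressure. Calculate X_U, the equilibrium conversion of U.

Basis: 2 mol U initially; let X = conversion of U. Extent ξ = X.
At extent ξ: n_U = 2 − 2X; n_S = 2.8 − X; n_V = 2X.
Total moles n_T = 4.8 − X.
With p_i = (n_i/n_T)P, Kp = p_V^2 / (p_U^2 p_S).
Equating to 0.176 bar^-1 and solving on 0 < X < 1: X = 0.448.

X = 0.448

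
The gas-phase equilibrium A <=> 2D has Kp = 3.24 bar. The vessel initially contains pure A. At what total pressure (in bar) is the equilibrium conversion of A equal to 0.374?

Let X = conversion of A (basis 1 mol A); extent of reaction ξ = X.
Species balance: n_A = 1 − X; n_D = 2X.
n_T = Σnᵢ = 1 + X.
Kp = p_D^2 / (p_A) with p_i = (n_i/n_T)·P.
At X = 0.374: the mole-fraction product g(X) = Π y_i^ν_i = 0.6505. Since Kp = g(X)·P^{1}, P = (Kp/g)^(1/1) = (3.24/0.6505)^(1/1) = 4.98 bar.

P = 4.98 bar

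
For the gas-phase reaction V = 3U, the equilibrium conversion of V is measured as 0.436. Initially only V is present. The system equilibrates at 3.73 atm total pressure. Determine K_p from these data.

Basis: 1 mol V initially; let X = conversion of V. Extent ξ = X.
Species balance: n_V = 1 − X; n_U = 3X.
Summing: n_T = 1 + 2X.
At X = 0.436: n_V = 0.564, n_U = 1.31, n_T = 1.87.
p_i = (n_i/n_T)·P. K_p = p_U^3 / (p_V) = 15.8 atm^2.

K_p = 15.8 atm^2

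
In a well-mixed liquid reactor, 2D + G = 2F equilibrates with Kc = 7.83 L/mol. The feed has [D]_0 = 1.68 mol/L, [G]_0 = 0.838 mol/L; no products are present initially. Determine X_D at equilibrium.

X = 0.614

Let X = conversion of D; extent ξ = 1.68X/2 mol/L.
Concentrations: [D] = 1.68 − 1.68X; [G] = 0.838 − 0.84X; [F] = 1.68X.
Kc = [F]^2 / ([D]^2 [G]).
Setting equal to 7.83 and solving for X on (0,1) gives X = 0.614.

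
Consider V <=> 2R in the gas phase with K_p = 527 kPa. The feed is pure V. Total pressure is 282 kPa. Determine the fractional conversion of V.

Let X = conversion of V (basis 1 mol V); extent of reaction ξ = X.
Moles: n_V = 1 − X; n_R = 2X.
n_T = Σnᵢ = 1 + X.
With p_i = (n_i/n_T)P, K_p = p_R^2 / (p_V).
Equating to 527 kPa and solving on 0 < X < 1: X = 0.564.

X = 0.564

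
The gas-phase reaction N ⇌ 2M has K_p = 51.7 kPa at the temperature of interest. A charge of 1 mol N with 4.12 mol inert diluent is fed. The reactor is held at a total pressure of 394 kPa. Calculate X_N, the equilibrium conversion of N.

Take 1 mol N as basis and let X be its fractional conversion, so ξ = X.
Species balance: n_N = 1 − X; n_M = 2X; n_I = 4.12 (inert).
Summing: n_T = 5.12 + X.
Mole fractions y_i = n_i/n_T; K_p = p_M^2 / (p_N) with p_i = y_i·P.
Substituting and setting equal to 51.7 kPa gives a polynomial in X; the root in (0,1) is X = 0.343.

X = 0.343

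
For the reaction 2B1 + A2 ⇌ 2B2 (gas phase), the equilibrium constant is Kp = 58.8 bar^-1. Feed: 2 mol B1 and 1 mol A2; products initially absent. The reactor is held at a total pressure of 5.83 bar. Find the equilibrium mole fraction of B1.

y_B1 = 0.152

Basis: 2 mol B1 initially; let X = conversion of B1. Extent ξ = X.
Mole table: n_B1 = 2 − 2X; n_A2 = 1 − X; n_B2 = 2X.
Total moles n_T = 3 − X.
With p_i = (n_i/n_T)P, Kp = p_B2^2 / (p_B1^2 p_A2).
This yields a degree-3 equation in X; solving on (0,1), X = 0.836.
Then n_B1 = 0.328, n_T = 2.16, so y_B1 = 0.152.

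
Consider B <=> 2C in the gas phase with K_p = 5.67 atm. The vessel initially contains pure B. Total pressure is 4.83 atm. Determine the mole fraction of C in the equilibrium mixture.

y_C = 0.645

Take 1 mol B as basis and let X be its fractional conversion, so ξ = X.
Mole table: n_B = 1 − X; n_C = 2X.
Total moles n_T = 1 + X.
y_i = n_i/n_T, p_i = y_i·P. K_p = p_C^2 / (p_B).
This yields a degree-2 equation in X; solving on (0,1), X = 0.476.
Then n_C = 0.953, n_T = 1.48, so y_C = 0.645.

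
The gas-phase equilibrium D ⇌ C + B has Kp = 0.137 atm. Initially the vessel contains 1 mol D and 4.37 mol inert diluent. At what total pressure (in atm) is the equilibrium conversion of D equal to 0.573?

P = 1.06 atm

Let X = conversion of D (basis 1 mol D); extent of reaction ξ = X.
Moles: n_D = 1 − X; n_C = X; n_B = X; n_I = 4.37 (inert).
Total moles n_T = 5.37 + X.
Kp = p_C p_B / (p_D) with p_i = (n_i/n_T)·P.
At X = 0.573: the mole-fraction product g(X) = Π y_i^ν_i = 0.1294. Since Kp = g(X)·P^{1}, P = (Kp/g)^(1/1) = (0.137/0.1294)^(1/1) = 1.06 atm.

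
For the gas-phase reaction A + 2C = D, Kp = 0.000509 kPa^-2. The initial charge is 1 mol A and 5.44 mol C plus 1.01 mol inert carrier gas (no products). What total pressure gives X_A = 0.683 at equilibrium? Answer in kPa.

P = 97.2 kPa

Take 1 mol A as basis and let X be its fractional conversion, so ξ = X.
Species balance: n_A = 1 − X; n_C = 5.44 − 2X; n_D = X; n_I = 1.01 (inert).
Summing: n_T = 7.45 − 2X.
Kp = p_D / (p_A p_C^2) with p_i = (n_i/n_T)·P.
At X = 0.683: the mole-fraction product g(X) = Π y_i^ν_i = 4.805. Since Kp = g(X)·P^{-2}, P = (g/Kp)^(1/2) = (4.805/0.000509)^(1/2) = 97.2 kPa.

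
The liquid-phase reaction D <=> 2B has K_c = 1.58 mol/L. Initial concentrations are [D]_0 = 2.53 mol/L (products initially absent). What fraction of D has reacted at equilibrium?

X = 0.325

Let X = conversion of D; extent ξ = 2.53·X mol/L.
Concentrations: [D] = 2.53 − 2.53X; [B] = 5.06X.
K_c = [B]^2 / ([D]).
Solving K_c = 1.58 for X ∈ (0,1): X = 0.325.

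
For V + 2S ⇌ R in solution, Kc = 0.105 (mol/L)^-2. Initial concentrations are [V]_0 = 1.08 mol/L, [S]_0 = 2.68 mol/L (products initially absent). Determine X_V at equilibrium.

X = 0.302

Let X = conversion of V; extent ξ = 1.08·X mol/L.
Concentrations: [V] = 1.08 − 1.08X; [S] = 2.68 − 2.16X; [R] = 1.08X.
Kc = [R] / ([V] [S]^2).
Solving Kc = 0.105 for X ∈ (0,1): X = 0.302.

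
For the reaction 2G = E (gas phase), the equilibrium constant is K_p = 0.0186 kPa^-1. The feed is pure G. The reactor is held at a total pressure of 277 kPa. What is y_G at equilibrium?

Basis: 1 mol G initially; let X = conversion of G. Extent ξ = 0.5X.
At extent ξ: n_G = 1 − X; n_E = 0.5X.
n_T = Σnᵢ = 1 − 0.5X.
With p_i = (n_i/n_T)P, K_p = p_E / (p_G^2).
Substituting and setting equal to 0.0186 kPa^-1 gives a polynomial in X; the root in (0,1) is X = 0.785.
Then n_G = 0.215, n_T = 0.608, so y_G = 0.354.

y_G = 0.354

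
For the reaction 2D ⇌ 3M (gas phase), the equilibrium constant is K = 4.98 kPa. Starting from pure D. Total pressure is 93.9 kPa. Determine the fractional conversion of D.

Basis: 1 mol D initially; let X = conversion of D. Extent ξ = 0.5X.
Mole table: n_D = 1 − X; n_M = 1.5X.
Summing: n_T = 1 + 0.5X.
With p_i = (n_i/n_T)P, K = p_M^3 / (p_D^2).
Substituting and setting equal to 4.98 kPa gives a polynomial in X; the root in (0,1) is X = 0.220.

X = 0.220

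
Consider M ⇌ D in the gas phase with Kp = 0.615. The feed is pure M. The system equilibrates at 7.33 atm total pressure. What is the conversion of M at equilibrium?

Take 1 mol M as basis and let X be its fractional conversion, so ξ = X.
Moles: n_M = 1 − X; n_D = X.
n_T stays at 1 (no change in mole number).
Mole fractions y_i = n_i/n_T; Kp = p_D / (p_M) with p_i = y_i·P.
Equating to 0.615 and solving on 0 < X < 1: X = 0.381.

X = 0.381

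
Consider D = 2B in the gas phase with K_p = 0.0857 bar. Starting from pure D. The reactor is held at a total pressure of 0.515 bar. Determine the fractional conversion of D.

Let X = conversion of D (basis 1 mol D); extent of reaction ξ = X.
At extent ξ: n_D = 1 − X; n_B = 2X.
Total moles n_T = 1 + X.
Mole fractions y_i = n_i/n_T; K_p = p_B^2 / (p_D) with p_i = y_i·P.
Substituting and setting equal to 0.0857 bar gives a polynomial in X; the root in (0,1) is X = 0.200.

X = 0.200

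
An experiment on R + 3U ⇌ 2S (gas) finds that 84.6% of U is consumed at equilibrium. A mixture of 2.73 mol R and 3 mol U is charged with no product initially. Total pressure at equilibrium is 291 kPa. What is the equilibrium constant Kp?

Kp = 0.00297 kPa^-2

Basis: 3 mol U initially; let X = conversion of U. Extent ξ = X.
Species balance: n_R = 2.73 − X; n_U = 3 − 3X; n_S = 2X.
Summing: n_T = 5.73 − 2X.
At X = 0.846: n_R = 1.88, n_U = 0.462, n_S = 1.69, n_T = 4.04.
p_i = (n_i/n_T)·P. Kp = p_S^2 / (p_R p_U^3) = 0.00297 kPa^-2.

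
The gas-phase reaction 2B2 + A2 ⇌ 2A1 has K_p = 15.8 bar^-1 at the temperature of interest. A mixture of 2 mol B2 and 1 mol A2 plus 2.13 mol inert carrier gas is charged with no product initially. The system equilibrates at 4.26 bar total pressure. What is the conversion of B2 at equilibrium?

X = 0.686

Let X = conversion of B2 (basis 2 mol B2); extent of reaction ξ = X.
Mole table: n_B2 = 2 − 2X; n_A2 = 1 − X; n_A1 = 2X; n_I = 2.13 (inert).
Summing: n_T = 5.13 − X.
With p_i = (n_i/n_T)P, K_p = p_A1^2 / (p_B2^2 p_A2).
This yields a degree-3 equation in X; solving on (0,1), X = 0.686.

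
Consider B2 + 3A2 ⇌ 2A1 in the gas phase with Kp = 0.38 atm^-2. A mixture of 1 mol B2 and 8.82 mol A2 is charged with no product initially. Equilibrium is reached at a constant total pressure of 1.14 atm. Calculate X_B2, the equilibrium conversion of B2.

X = 0.533

Basis: 1 mol B2 initially; let X = conversion of B2. Extent ξ = X.
Moles: n_B2 = 1 − X; n_A2 = 8.82 − 3X; n_A1 = 2X.
n_T = Σnᵢ = 9.82 − 2X.
y_i = n_i/n_T, p_i = y_i·P. Kp = p_A1^2 / (p_B2 p_A2^3).
Setting this equal to 0.38 atm^-2 and taking the physical root (0 < X < 1) gives X = 0.533.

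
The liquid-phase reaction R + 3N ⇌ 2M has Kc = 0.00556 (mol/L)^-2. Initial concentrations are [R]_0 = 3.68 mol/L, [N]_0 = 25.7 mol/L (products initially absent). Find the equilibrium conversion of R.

X = 0.736

Let X = conversion of R; extent ξ = 3.68·X mol/L.
Concentrations: [R] = 3.68 − 3.68X; [N] = 25.7 − 11X; [M] = 7.36X.
Kc = [M]^2 / ([R] [N]^3).
This equals 0.00556 at X = 0.736 (the root in 0 < X < 1).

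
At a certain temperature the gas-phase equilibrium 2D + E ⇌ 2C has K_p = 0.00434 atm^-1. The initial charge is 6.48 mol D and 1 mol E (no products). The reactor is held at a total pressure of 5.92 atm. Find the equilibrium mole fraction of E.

y_E = 0.114

Let X = conversion of E (basis 1 mol E); extent of reaction ξ = X.
Moles: n_D = 6.48 − 2X; n_E = 1 − X; n_C = 2X.
Summing: n_T = 7.48 − X.
Mole fractions y_i = n_i/n_T; K_p = p_C^2 / (p_D^2 p_E) with p_i = y_i·P.
Setting this equal to 0.00434 atm^-1 and taking the physical root (0 < X < 1) gives X = 0.166.
Then n_E = 0.834, n_T = 7.31, so y_E = 0.114.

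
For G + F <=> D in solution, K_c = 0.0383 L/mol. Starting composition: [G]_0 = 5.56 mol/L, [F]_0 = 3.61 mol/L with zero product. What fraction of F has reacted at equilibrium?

X = 0.160

Let X = conversion of F; extent ξ = 3.61·X mol/L.
Concentrations: [G] = 5.56 − 3.61X; [F] = 3.61 − 3.61X; [D] = 3.61X.
K_c = [D] / ([G] [F]).
Setting equal to 0.0383 and solving for X on (0,1) gives X = 0.160.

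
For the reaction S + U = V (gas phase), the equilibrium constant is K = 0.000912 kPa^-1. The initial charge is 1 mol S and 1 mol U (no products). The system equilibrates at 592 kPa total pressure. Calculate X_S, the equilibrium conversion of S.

Basis: 1 mol S initially; let X = conversion of S. Extent ξ = X.
Species balance: n_S = 1 − X; n_U = 1 − X; n_V = X.
n_T = Σnᵢ = 2 − X.
With p_i = (n_i/n_T)P, K = p_V / (p_S p_U).
This yields a degree-2 equation in X; solving on (0,1), X = 0.194.

X = 0.194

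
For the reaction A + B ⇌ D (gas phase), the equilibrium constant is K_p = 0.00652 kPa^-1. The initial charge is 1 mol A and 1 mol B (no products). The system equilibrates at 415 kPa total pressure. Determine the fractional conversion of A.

X = 0.481

Take 1 mol A as basis and let X be its fractional conversion, so ξ = X.
Species balance: n_A = 1 − X; n_B = 1 − X; n_D = X.
Total moles n_T = 2 − X.
y_i = n_i/n_T, p_i = y_i·P. K_p = p_D / (p_A p_B).
Substituting and setting equal to 0.00652 kPa^-1 gives a polynomial in X; the root in (0,1) is X = 0.481.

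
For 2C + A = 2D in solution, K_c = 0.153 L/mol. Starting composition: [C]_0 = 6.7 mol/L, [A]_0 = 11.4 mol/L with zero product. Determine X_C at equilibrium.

Let X = conversion of C; extent ξ = 6.7X/2 mol/L.
Concentrations: [C] = 6.7 − 6.7X; [A] = 11.4 − 3.35X; [D] = 6.7X.
K_c = [D]^2 / ([C]^2 [A]).
This equals 0.153 at X = 0.547 (the root in 0 < X < 1).

X = 0.547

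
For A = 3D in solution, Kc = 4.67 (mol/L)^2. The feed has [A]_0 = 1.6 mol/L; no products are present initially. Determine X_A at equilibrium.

Let X = conversion of A; extent ξ = 1.6·X mol/L.
Concentrations: [A] = 1.6 − 1.6X; [D] = 4.8X.
Kc = [D]^3 / ([A]).
Solving Kc = 4.67 for X ∈ (0,1): X = 0.352.

X = 0.352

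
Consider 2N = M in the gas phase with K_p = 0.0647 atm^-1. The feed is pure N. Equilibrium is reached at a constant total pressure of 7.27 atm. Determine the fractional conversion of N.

Let X = conversion of N (basis 1 mol N); extent of reaction ξ = 0.5X.
Species balance: n_N = 1 − X; n_M = 0.5X.
Total moles n_T = 1 − 0.5X.
With p_i = (n_i/n_T)P, K_p = p_M / (p_N^2).
Setting this equal to 0.0647 atm^-1 and taking the physical root (0 < X < 1) gives X = 0.411.

X = 0.411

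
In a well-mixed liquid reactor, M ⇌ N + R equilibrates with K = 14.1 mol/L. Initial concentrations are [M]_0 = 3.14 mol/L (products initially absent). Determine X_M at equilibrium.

Let X = conversion of M; extent ξ = 3.14·X mol/L.
Concentrations: [M] = 3.14 − 3.14X; [N] = 3.14X; [R] = 3.14X.
K = [N] [R] / ([M]).
This equals 14.1 at X = 0.842 (the root in 0 < X < 1).

X = 0.842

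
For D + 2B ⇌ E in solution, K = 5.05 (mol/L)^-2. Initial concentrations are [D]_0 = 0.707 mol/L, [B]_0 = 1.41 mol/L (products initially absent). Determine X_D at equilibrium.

Let X = conversion of D; extent ξ = 0.707·X mol/L.
Concentrations: [D] = 0.707 − 0.707X; [B] = 1.41 − 1.41X; [E] = 0.707X.
K = [E] / ([D] [B]^2).
Solving K = 5.05 for X ∈ (0,1): X = 0.606.

X = 0.606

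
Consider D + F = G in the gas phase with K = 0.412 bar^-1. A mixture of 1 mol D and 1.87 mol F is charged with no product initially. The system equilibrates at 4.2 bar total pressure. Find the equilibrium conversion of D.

X = 0.500

Basis: 1 mol D initially; let X = conversion of D. Extent ξ = X.
Mole table: n_D = 1 − X; n_F = 1.87 − X; n_G = X.
Total moles n_T = 2.87 − X.
y_i = n_i/n_T, p_i = y_i·P. K = p_G / (p_D p_F).
Substituting and setting equal to 0.412 bar^-1 gives a polynomial in X; the root in (0,1) is X = 0.500.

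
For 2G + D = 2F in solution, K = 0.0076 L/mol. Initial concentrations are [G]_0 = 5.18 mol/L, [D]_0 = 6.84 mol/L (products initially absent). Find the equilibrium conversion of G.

Let X = conversion of G; extent ξ = 5.18X/2 mol/L.
Concentrations: [G] = 5.18 − 5.18X; [D] = 6.84 − 2.59X; [F] = 5.18X.
K = [F]^2 / ([G]^2 [D]).
Setting equal to 0.0076 and solving for X on (0,1) gives X = 0.180.

X = 0.180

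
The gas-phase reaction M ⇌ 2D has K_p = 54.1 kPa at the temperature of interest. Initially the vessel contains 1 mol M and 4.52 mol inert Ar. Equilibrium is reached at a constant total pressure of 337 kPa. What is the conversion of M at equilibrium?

X = 0.382

Take 1 mol M as basis and let X be its fractional conversion, so ξ = X.
Moles: n_M = 1 − X; n_D = 2X; n_I = 4.52 (inert).
Summing: n_T = 5.52 + X.
Mole fractions y_i = n_i/n_T; K_p = p_D^2 / (p_M) with p_i = y_i·P.
Equating to 54.1 kPa and solving on 0 < X < 1: X = 0.382.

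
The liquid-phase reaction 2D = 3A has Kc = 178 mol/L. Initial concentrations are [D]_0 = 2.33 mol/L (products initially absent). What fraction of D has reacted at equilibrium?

Let X = conversion of D; extent ξ = 2.33X/2 mol/L.
Concentrations: [D] = 2.33 − 2.33X; [A] = 3.5X.
Kc = [A]^3 / ([D]^2).
Equating to 178 mol/L: the physical root is X = 0.839.

X = 0.839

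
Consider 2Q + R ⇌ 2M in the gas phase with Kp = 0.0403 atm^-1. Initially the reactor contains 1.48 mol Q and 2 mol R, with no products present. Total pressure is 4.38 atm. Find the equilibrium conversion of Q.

X = 0.238

Take 1.48 mol Q as basis and let X be its fractional conversion, so ξ = 0.74X.
Moles: n_Q = 1.48 − 1.48X; n_R = 2 − 0.74X; n_M = 1.48X.
Total moles n_T = 3.48 − 0.74X.
Mole fractions y_i = n_i/n_T; Kp = p_M^2 / (p_Q^2 p_R) with p_i = y_i·P.
Setting this equal to 0.0403 atm^-1 and taking the physical root (0 < X < 1) gives X = 0.238.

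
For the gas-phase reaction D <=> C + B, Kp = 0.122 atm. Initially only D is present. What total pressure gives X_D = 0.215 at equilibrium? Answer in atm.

Let X = conversion of D (basis 1 mol D); extent of reaction ξ = X.
Species balance: n_D = 1 − X; n_C = X; n_B = X.
Total moles n_T = 1 + X.
Kp = p_C p_B / (p_D) with p_i = (n_i/n_T)·P.
At X = 0.215: the mole-fraction product g(X) = Π y_i^ν_i = 0.04847. Since Kp = g(X)·P^{1}, P = (Kp/g)^(1/1) = (0.122/0.04847)^(1/1) = 2.52 atm.

P = 2.52 atm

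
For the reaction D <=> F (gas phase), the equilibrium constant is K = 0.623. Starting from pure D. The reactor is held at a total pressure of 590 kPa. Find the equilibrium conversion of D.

Basis: 1 mol D initially; let X = conversion of D. Extent ξ = X.
Mole table: n_D = 1 − X; n_F = X.
Total moles n_T = 1 (Δν = 0, constant).
y_i = n_i/n_T, p_i = y_i·P. K = p_F / (p_D).
This yields a degree-1 equation in X; solving on (0,1), X = 0.384.

X = 0.384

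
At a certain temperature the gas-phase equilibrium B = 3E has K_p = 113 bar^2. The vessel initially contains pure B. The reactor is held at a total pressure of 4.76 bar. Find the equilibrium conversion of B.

Basis: 1 mol B initially; let X = conversion of B. Extent ξ = X.
Species balance: n_B = 1 − X; n_E = 3X.
n_T = Σnᵢ = 1 + 2X.
y_i = n_i/n_T, p_i = y_i·P. K_p = p_E^3 / (p_B).
This yields a degree-3 equation in X; solving on (0,1), X = 0.688.

X = 0.688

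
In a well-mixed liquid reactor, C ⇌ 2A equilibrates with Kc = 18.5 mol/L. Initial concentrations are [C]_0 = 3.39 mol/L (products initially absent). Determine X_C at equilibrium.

X = 0.670

Let X = conversion of C; extent ξ = 3.39·X mol/L.
Concentrations: [C] = 3.39 − 3.39X; [A] = 6.78X.
Kc = [A]^2 / ([C]).
This equals 18.5 at X = 0.670 (the root in 0 < X < 1).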